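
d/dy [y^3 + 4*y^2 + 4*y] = 3*y^2 + 8*y + 4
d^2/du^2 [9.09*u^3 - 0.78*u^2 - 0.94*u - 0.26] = 54.54*u - 1.56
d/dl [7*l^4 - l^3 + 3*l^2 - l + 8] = 28*l^3 - 3*l^2 + 6*l - 1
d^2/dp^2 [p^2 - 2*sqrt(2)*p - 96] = 2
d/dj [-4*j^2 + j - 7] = 1 - 8*j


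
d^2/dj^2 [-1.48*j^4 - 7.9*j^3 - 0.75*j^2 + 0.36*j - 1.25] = -17.76*j^2 - 47.4*j - 1.5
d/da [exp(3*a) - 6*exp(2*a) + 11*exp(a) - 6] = (3*exp(2*a) - 12*exp(a) + 11)*exp(a)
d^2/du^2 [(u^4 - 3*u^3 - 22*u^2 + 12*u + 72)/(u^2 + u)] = 2*(u^6 + 3*u^5 + 3*u^4 + 31*u^3 + 216*u^2 + 216*u + 72)/(u^3*(u^3 + 3*u^2 + 3*u + 1))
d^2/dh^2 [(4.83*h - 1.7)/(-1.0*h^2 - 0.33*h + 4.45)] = (-(2.0*h + 0.33)*(4.0*h + 0.66)*(4.83*h - 1.7) + (28.98*h - 0.2122)*(1.0*h^2 + 0.33*h - 4.45))/(1.0*h^2 + 0.33*h - 4.45)^3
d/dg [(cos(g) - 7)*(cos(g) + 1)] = 2*(3 - cos(g))*sin(g)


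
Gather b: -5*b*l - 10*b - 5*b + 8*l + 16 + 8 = b*(-5*l - 15) + 8*l + 24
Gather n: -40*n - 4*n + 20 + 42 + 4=66 - 44*n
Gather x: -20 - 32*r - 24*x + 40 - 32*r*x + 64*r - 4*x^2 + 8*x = 32*r - 4*x^2 + x*(-32*r - 16) + 20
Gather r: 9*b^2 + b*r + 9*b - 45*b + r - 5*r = 9*b^2 - 36*b + r*(b - 4)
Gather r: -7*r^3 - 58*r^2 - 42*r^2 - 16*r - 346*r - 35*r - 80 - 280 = -7*r^3 - 100*r^2 - 397*r - 360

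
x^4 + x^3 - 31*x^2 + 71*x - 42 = (x - 3)*(x - 2)*(x - 1)*(x + 7)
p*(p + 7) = p^2 + 7*p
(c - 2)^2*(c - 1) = c^3 - 5*c^2 + 8*c - 4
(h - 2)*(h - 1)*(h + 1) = h^3 - 2*h^2 - h + 2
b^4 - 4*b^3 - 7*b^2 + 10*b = b*(b - 5)*(b - 1)*(b + 2)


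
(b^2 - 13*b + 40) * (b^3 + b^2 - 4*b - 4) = b^5 - 12*b^4 + 23*b^3 + 88*b^2 - 108*b - 160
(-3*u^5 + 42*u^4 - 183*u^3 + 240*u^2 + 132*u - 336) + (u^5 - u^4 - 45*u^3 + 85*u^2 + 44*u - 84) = -2*u^5 + 41*u^4 - 228*u^3 + 325*u^2 + 176*u - 420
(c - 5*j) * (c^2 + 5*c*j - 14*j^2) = c^3 - 39*c*j^2 + 70*j^3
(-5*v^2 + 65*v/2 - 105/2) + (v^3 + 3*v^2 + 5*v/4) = v^3 - 2*v^2 + 135*v/4 - 105/2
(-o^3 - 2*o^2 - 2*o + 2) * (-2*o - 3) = 2*o^4 + 7*o^3 + 10*o^2 + 2*o - 6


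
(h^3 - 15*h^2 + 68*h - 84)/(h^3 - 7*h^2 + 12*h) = (h^3 - 15*h^2 + 68*h - 84)/(h*(h^2 - 7*h + 12))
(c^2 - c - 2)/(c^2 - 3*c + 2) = (c + 1)/(c - 1)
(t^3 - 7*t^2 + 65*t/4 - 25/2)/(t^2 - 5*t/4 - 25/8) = 2*(2*t^2 - 9*t + 10)/(4*t + 5)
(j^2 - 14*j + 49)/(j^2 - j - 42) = (j - 7)/(j + 6)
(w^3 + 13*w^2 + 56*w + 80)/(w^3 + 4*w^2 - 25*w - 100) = (w + 4)/(w - 5)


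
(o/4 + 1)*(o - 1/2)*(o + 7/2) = o^3/4 + 7*o^2/4 + 41*o/16 - 7/4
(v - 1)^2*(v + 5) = v^3 + 3*v^2 - 9*v + 5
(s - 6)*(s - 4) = s^2 - 10*s + 24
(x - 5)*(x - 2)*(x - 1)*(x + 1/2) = x^4 - 15*x^3/2 + 13*x^2 - 3*x/2 - 5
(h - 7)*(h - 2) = h^2 - 9*h + 14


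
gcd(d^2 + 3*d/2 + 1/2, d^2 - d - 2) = d + 1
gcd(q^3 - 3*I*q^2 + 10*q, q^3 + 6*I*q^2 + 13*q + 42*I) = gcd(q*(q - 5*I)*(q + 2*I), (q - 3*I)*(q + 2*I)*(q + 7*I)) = q + 2*I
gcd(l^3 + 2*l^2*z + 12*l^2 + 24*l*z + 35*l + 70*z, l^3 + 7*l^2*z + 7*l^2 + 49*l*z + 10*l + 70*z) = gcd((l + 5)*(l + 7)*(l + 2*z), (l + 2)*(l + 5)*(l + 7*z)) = l + 5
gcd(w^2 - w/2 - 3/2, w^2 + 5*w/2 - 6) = w - 3/2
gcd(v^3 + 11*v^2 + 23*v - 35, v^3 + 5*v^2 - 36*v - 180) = v + 5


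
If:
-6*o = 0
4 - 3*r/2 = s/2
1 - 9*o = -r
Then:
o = 0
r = -1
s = 11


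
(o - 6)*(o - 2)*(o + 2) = o^3 - 6*o^2 - 4*o + 24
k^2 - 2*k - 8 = (k - 4)*(k + 2)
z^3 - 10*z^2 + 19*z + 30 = (z - 6)*(z - 5)*(z + 1)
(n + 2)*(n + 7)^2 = n^3 + 16*n^2 + 77*n + 98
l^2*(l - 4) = l^3 - 4*l^2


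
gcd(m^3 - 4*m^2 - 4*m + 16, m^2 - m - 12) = m - 4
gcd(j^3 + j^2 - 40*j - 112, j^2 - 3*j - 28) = j^2 - 3*j - 28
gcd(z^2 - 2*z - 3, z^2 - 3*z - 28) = 1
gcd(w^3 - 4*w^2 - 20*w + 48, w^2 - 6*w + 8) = w - 2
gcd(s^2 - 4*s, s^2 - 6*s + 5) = 1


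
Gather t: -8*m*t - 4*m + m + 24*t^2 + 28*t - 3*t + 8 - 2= -3*m + 24*t^2 + t*(25 - 8*m) + 6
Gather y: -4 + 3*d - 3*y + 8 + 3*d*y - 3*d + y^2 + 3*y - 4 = 3*d*y + y^2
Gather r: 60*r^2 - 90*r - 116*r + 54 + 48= 60*r^2 - 206*r + 102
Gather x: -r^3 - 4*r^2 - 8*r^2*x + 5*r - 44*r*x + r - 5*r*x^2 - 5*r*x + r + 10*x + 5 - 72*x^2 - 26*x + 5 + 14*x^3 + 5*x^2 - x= -r^3 - 4*r^2 + 7*r + 14*x^3 + x^2*(-5*r - 67) + x*(-8*r^2 - 49*r - 17) + 10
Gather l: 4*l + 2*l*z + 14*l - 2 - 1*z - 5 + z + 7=l*(2*z + 18)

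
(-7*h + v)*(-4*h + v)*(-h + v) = -28*h^3 + 39*h^2*v - 12*h*v^2 + v^3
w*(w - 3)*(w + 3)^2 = w^4 + 3*w^3 - 9*w^2 - 27*w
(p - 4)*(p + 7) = p^2 + 3*p - 28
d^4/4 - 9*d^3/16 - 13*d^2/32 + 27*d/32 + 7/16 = (d/4 + 1/4)*(d - 2)*(d - 7/4)*(d + 1/2)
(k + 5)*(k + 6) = k^2 + 11*k + 30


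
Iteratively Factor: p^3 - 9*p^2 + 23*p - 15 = (p - 1)*(p^2 - 8*p + 15) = (p - 3)*(p - 1)*(p - 5)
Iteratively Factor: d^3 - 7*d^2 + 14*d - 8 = (d - 2)*(d^2 - 5*d + 4) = (d - 4)*(d - 2)*(d - 1)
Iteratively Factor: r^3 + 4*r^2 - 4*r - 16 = (r + 4)*(r^2 - 4) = (r - 2)*(r + 4)*(r + 2)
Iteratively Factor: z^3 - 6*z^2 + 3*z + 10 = (z - 5)*(z^2 - z - 2) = (z - 5)*(z - 2)*(z + 1)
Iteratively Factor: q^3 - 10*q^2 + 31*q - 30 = (q - 2)*(q^2 - 8*q + 15) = (q - 5)*(q - 2)*(q - 3)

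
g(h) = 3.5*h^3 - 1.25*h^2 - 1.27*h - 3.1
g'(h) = 10.5*h^2 - 2.5*h - 1.27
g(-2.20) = -43.62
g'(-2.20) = 55.05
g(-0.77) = -4.46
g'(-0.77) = 6.88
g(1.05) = -1.76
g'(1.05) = 7.68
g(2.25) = 27.58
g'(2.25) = 46.26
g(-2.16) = -41.46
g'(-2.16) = 53.12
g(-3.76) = -202.05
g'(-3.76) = 156.57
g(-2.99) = -104.04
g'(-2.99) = 100.08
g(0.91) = -2.65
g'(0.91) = 5.15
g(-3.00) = -105.04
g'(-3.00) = 100.73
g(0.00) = -3.10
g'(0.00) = -1.27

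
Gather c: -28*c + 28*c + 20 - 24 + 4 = 0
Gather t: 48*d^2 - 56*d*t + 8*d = 48*d^2 - 56*d*t + 8*d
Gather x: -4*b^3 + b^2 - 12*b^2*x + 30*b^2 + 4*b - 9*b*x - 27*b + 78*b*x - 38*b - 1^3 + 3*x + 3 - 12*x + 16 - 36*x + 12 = -4*b^3 + 31*b^2 - 61*b + x*(-12*b^2 + 69*b - 45) + 30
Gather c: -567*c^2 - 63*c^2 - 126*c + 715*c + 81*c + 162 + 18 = -630*c^2 + 670*c + 180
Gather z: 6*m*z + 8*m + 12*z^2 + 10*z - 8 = 8*m + 12*z^2 + z*(6*m + 10) - 8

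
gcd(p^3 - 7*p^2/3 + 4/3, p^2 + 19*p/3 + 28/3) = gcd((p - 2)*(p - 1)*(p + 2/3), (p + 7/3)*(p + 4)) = 1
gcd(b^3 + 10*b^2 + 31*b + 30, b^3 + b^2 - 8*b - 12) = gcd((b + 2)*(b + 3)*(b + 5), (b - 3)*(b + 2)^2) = b + 2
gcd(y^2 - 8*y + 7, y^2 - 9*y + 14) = y - 7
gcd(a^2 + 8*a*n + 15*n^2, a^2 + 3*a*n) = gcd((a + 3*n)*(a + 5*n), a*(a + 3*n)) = a + 3*n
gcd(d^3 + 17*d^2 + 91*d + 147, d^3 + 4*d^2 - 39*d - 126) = d^2 + 10*d + 21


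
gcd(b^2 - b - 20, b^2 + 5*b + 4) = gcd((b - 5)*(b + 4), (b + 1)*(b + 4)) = b + 4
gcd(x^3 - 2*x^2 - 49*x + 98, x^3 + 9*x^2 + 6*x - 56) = x^2 + 5*x - 14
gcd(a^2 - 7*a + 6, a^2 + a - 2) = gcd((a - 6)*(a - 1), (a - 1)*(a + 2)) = a - 1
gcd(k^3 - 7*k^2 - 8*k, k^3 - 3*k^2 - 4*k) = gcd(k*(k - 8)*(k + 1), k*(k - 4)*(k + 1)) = k^2 + k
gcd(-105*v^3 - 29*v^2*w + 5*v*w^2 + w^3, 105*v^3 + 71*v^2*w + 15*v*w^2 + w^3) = 21*v^2 + 10*v*w + w^2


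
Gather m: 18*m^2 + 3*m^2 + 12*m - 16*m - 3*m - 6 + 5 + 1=21*m^2 - 7*m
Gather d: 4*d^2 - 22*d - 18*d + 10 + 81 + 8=4*d^2 - 40*d + 99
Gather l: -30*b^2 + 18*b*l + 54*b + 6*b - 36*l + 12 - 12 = -30*b^2 + 60*b + l*(18*b - 36)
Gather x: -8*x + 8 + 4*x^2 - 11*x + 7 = 4*x^2 - 19*x + 15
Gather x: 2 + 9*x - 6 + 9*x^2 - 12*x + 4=9*x^2 - 3*x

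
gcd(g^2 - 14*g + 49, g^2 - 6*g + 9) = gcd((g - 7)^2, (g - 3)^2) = 1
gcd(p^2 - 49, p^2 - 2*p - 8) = 1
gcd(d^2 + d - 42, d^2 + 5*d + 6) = 1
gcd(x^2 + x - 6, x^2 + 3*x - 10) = x - 2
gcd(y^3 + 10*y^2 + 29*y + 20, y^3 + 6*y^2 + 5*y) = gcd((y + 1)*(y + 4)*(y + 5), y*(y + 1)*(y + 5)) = y^2 + 6*y + 5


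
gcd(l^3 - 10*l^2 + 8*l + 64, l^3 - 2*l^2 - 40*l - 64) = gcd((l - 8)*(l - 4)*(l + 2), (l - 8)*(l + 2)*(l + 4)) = l^2 - 6*l - 16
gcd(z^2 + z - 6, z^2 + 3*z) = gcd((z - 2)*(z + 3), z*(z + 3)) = z + 3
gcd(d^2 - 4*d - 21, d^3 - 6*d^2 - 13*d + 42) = d^2 - 4*d - 21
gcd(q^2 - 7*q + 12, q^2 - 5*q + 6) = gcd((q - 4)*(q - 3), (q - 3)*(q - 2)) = q - 3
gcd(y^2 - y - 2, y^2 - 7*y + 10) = y - 2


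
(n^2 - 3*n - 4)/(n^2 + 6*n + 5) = (n - 4)/(n + 5)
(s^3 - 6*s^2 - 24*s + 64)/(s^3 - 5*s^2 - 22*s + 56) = (s - 8)/(s - 7)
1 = 1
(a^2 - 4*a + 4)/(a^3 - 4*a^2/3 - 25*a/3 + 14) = 3*(a - 2)/(3*a^2 + 2*a - 21)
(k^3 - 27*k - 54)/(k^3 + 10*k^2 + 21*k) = (k^2 - 3*k - 18)/(k*(k + 7))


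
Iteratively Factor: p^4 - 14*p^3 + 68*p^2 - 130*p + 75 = (p - 5)*(p^3 - 9*p^2 + 23*p - 15) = (p - 5)^2*(p^2 - 4*p + 3) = (p - 5)^2*(p - 1)*(p - 3)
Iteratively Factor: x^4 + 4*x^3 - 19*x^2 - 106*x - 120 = (x + 3)*(x^3 + x^2 - 22*x - 40) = (x + 3)*(x + 4)*(x^2 - 3*x - 10) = (x + 2)*(x + 3)*(x + 4)*(x - 5)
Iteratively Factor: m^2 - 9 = (m + 3)*(m - 3)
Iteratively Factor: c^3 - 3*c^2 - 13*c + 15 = (c - 1)*(c^2 - 2*c - 15) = (c - 1)*(c + 3)*(c - 5)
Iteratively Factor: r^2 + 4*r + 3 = (r + 3)*(r + 1)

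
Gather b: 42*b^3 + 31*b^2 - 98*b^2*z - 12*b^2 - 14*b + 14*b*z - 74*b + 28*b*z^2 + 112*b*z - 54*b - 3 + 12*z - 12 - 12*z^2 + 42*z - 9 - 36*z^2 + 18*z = 42*b^3 + b^2*(19 - 98*z) + b*(28*z^2 + 126*z - 142) - 48*z^2 + 72*z - 24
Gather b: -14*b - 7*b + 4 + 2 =6 - 21*b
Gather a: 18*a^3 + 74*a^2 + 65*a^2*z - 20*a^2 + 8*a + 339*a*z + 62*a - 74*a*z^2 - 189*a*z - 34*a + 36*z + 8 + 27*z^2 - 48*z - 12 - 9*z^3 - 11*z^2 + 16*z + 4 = 18*a^3 + a^2*(65*z + 54) + a*(-74*z^2 + 150*z + 36) - 9*z^3 + 16*z^2 + 4*z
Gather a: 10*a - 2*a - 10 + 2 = 8*a - 8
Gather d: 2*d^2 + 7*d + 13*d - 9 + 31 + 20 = 2*d^2 + 20*d + 42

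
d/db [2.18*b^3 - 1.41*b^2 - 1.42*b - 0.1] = 6.54*b^2 - 2.82*b - 1.42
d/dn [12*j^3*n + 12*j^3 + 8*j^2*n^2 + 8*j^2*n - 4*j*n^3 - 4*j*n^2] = 4*j*(3*j^2 + 4*j*n + 2*j - 3*n^2 - 2*n)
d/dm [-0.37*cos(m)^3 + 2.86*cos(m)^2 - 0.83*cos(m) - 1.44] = (1.11*cos(m)^2 - 5.72*cos(m) + 0.83)*sin(m)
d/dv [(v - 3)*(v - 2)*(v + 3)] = 3*v^2 - 4*v - 9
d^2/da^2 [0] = 0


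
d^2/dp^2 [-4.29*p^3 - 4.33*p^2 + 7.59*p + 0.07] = -25.74*p - 8.66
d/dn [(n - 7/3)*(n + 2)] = 2*n - 1/3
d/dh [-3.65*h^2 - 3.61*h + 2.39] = -7.3*h - 3.61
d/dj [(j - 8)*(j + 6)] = 2*j - 2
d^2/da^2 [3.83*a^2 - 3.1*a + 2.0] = 7.66000000000000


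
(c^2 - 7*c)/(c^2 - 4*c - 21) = c/(c + 3)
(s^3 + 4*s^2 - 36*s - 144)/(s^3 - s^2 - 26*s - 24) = (s + 6)/(s + 1)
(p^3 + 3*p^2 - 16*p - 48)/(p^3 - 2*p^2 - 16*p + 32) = (p + 3)/(p - 2)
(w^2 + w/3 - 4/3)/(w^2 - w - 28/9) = 3*(w - 1)/(3*w - 7)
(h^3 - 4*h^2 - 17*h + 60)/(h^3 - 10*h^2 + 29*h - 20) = (h^2 + h - 12)/(h^2 - 5*h + 4)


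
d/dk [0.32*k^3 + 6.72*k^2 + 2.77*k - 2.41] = 0.96*k^2 + 13.44*k + 2.77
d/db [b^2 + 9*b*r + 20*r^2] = 2*b + 9*r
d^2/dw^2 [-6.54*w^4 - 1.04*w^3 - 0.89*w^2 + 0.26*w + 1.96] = -78.48*w^2 - 6.24*w - 1.78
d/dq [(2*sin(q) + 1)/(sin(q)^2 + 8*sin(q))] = 2*(-sin(q) + cos(q)^2 - 5)*cos(q)/((sin(q) + 8)^2*sin(q)^2)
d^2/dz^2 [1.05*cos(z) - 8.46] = -1.05*cos(z)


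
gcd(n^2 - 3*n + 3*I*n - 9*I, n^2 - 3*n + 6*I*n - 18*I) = n - 3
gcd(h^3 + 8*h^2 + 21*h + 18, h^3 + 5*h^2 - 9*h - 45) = h + 3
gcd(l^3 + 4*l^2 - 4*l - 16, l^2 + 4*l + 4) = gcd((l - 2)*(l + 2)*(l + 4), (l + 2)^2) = l + 2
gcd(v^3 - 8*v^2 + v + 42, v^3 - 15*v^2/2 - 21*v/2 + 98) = v - 7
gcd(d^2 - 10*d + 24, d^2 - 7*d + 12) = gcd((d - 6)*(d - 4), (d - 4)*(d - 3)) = d - 4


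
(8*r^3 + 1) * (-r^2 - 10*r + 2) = -8*r^5 - 80*r^4 + 16*r^3 - r^2 - 10*r + 2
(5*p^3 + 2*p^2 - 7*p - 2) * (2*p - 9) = 10*p^4 - 41*p^3 - 32*p^2 + 59*p + 18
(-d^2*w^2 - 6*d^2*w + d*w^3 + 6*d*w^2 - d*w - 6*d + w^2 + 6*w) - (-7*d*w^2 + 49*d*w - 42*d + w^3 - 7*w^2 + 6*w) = -d^2*w^2 - 6*d^2*w + d*w^3 + 13*d*w^2 - 50*d*w + 36*d - w^3 + 8*w^2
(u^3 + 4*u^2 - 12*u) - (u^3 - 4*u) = 4*u^2 - 8*u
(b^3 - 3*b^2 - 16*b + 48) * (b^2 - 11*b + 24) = b^5 - 14*b^4 + 41*b^3 + 152*b^2 - 912*b + 1152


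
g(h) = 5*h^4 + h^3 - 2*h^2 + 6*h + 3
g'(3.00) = 561.00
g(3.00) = 435.00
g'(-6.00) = -4182.00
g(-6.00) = 6159.00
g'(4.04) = 1357.59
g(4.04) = 1392.51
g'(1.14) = 34.97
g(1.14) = 17.17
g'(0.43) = 6.42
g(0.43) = 5.46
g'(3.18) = 666.77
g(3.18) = 545.32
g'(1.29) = 48.77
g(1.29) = 23.40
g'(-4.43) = -1656.17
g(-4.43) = 1775.92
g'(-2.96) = -474.56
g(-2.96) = 325.61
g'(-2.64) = -330.53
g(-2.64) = 197.70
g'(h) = 20*h^3 + 3*h^2 - 4*h + 6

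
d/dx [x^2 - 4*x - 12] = 2*x - 4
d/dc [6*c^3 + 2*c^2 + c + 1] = 18*c^2 + 4*c + 1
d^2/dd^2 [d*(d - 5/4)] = 2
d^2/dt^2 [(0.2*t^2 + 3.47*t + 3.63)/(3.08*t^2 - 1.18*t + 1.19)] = (67.289376*t^3 + 202.215552*t^2 - 155.466696*t - 6.18894)/(29.218112*t^6 - 33.581856*t^5 + 46.732224*t^4 - 27.592648*t^3 + 18.055632*t^2 - 5.012994*t + 1.685159)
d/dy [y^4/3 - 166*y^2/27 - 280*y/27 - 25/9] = 4*y^3/3 - 332*y/27 - 280/27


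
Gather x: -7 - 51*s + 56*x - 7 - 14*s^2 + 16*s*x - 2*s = -14*s^2 - 53*s + x*(16*s + 56) - 14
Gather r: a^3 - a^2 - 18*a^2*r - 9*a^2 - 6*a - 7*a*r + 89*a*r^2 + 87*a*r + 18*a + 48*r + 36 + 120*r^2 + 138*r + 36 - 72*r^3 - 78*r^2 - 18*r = a^3 - 10*a^2 + 12*a - 72*r^3 + r^2*(89*a + 42) + r*(-18*a^2 + 80*a + 168) + 72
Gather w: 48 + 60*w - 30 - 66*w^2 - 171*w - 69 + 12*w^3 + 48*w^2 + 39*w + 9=12*w^3 - 18*w^2 - 72*w - 42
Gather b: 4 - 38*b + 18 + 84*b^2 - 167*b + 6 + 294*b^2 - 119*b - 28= 378*b^2 - 324*b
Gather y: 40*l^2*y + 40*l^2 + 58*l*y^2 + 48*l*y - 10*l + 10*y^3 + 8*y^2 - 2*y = 40*l^2 - 10*l + 10*y^3 + y^2*(58*l + 8) + y*(40*l^2 + 48*l - 2)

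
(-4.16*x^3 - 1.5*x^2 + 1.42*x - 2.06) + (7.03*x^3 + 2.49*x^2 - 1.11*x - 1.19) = 2.87*x^3 + 0.99*x^2 + 0.31*x - 3.25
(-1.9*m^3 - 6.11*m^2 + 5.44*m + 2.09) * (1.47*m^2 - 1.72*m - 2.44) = -2.793*m^5 - 5.7137*m^4 + 23.142*m^3 + 8.6239*m^2 - 16.8684*m - 5.0996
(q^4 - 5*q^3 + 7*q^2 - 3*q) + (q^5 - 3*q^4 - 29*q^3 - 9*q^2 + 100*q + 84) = q^5 - 2*q^4 - 34*q^3 - 2*q^2 + 97*q + 84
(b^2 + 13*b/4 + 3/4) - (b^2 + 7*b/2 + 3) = -b/4 - 9/4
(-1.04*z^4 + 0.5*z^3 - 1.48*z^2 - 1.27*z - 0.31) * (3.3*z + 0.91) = -3.432*z^5 + 0.7036*z^4 - 4.429*z^3 - 5.5378*z^2 - 2.1787*z - 0.2821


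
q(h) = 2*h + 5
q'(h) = 2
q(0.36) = 5.72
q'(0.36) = 2.00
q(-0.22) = 4.56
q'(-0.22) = 2.00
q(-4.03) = -3.06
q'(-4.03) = 2.00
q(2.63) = 10.26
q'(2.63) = 2.00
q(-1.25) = 2.50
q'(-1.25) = 2.00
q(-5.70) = -6.40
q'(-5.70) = 2.00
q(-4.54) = -4.08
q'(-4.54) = 2.00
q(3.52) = 12.04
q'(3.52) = 2.00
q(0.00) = 5.00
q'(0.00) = 2.00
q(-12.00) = -19.00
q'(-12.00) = 2.00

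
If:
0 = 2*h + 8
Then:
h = -4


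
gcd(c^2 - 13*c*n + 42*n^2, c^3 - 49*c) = 1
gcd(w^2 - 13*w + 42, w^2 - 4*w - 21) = w - 7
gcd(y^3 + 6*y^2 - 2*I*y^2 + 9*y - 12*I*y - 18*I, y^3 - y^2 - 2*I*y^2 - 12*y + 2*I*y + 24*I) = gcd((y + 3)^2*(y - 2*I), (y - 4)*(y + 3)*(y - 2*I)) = y^2 + y*(3 - 2*I) - 6*I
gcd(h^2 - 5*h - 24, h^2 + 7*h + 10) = 1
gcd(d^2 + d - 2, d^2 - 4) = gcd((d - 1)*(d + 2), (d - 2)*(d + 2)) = d + 2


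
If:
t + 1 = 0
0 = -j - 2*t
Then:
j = 2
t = -1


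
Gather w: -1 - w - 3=-w - 4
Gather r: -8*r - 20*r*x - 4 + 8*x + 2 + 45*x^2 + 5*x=r*(-20*x - 8) + 45*x^2 + 13*x - 2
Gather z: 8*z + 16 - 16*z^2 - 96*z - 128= -16*z^2 - 88*z - 112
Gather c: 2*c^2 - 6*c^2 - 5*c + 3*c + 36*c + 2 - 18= -4*c^2 + 34*c - 16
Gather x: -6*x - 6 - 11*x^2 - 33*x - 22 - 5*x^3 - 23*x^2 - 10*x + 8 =-5*x^3 - 34*x^2 - 49*x - 20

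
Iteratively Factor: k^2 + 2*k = (k)*(k + 2)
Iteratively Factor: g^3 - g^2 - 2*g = (g)*(g^2 - g - 2) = g*(g + 1)*(g - 2)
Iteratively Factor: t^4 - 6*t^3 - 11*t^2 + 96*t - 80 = (t - 1)*(t^3 - 5*t^2 - 16*t + 80) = (t - 4)*(t - 1)*(t^2 - t - 20) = (t - 4)*(t - 1)*(t + 4)*(t - 5)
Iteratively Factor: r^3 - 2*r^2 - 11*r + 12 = (r - 4)*(r^2 + 2*r - 3) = (r - 4)*(r + 3)*(r - 1)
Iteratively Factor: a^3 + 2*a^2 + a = (a + 1)*(a^2 + a) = a*(a + 1)*(a + 1)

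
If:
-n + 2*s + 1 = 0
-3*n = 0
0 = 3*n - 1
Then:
No Solution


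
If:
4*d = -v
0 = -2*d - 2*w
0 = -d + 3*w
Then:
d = 0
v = 0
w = 0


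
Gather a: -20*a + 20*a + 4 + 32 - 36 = 0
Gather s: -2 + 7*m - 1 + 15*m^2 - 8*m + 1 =15*m^2 - m - 2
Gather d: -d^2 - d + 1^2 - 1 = -d^2 - d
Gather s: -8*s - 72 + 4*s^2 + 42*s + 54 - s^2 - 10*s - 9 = 3*s^2 + 24*s - 27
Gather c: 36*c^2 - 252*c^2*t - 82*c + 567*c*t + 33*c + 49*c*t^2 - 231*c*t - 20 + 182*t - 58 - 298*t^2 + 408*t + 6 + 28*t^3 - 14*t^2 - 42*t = c^2*(36 - 252*t) + c*(49*t^2 + 336*t - 49) + 28*t^3 - 312*t^2 + 548*t - 72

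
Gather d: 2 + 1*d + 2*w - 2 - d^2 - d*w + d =-d^2 + d*(2 - w) + 2*w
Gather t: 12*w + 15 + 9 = 12*w + 24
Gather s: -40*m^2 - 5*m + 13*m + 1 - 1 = -40*m^2 + 8*m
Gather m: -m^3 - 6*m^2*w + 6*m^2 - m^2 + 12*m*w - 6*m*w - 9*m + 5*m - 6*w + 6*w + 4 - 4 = -m^3 + m^2*(5 - 6*w) + m*(6*w - 4)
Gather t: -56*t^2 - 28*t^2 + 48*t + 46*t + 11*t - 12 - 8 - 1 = -84*t^2 + 105*t - 21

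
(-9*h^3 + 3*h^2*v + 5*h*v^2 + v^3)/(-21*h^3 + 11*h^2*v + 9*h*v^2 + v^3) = (3*h + v)/(7*h + v)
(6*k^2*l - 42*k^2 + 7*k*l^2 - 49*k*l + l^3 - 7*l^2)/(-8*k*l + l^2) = (-6*k^2*l + 42*k^2 - 7*k*l^2 + 49*k*l - l^3 + 7*l^2)/(l*(8*k - l))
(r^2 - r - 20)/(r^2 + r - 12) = (r - 5)/(r - 3)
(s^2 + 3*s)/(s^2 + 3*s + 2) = s*(s + 3)/(s^2 + 3*s + 2)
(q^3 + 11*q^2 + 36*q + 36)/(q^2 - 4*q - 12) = (q^2 + 9*q + 18)/(q - 6)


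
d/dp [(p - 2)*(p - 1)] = 2*p - 3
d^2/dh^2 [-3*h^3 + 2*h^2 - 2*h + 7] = 4 - 18*h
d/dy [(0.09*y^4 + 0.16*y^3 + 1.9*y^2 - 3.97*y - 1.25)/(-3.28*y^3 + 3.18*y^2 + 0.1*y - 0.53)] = (-0.2952*y^6 + 0.5724*y^5 + 6.7678*y^4 - 26.202*y^3 + 0.260199999999999*y^2 + 5.936*y + 2.2291)/(10.7584*y^6 - 20.8608*y^5 + 9.4564*y^4 + 4.1128*y^3 - 3.3608*y^2 - 0.106*y + 0.2809)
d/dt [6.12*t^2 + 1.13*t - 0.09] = 12.24*t + 1.13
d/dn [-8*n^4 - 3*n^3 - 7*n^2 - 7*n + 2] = -32*n^3 - 9*n^2 - 14*n - 7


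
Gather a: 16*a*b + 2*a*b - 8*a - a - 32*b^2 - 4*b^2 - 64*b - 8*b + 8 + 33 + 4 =a*(18*b - 9) - 36*b^2 - 72*b + 45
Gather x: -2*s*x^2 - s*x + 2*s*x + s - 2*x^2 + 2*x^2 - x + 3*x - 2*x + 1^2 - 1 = -2*s*x^2 + s*x + s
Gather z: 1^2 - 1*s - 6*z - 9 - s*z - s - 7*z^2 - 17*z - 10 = -2*s - 7*z^2 + z*(-s - 23) - 18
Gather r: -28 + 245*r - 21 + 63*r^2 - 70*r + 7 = 63*r^2 + 175*r - 42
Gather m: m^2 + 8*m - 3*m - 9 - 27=m^2 + 5*m - 36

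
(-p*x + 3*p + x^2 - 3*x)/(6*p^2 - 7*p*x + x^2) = (x - 3)/(-6*p + x)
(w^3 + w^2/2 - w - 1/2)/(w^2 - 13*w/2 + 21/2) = (2*w^3 + w^2 - 2*w - 1)/(2*w^2 - 13*w + 21)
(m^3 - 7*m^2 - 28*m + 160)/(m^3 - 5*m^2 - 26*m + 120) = (m - 8)/(m - 6)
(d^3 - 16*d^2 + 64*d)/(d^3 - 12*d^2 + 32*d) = (d - 8)/(d - 4)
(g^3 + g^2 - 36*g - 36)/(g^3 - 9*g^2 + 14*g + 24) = (g + 6)/(g - 4)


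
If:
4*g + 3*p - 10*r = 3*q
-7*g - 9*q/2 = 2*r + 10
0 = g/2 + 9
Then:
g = -18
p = 26*r/9 + 448/9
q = 232/9 - 4*r/9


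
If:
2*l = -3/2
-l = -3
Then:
No Solution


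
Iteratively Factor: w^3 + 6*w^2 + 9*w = (w)*(w^2 + 6*w + 9) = w*(w + 3)*(w + 3)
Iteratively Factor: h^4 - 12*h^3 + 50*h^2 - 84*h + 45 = (h - 5)*(h^3 - 7*h^2 + 15*h - 9) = (h - 5)*(h - 3)*(h^2 - 4*h + 3) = (h - 5)*(h - 3)^2*(h - 1)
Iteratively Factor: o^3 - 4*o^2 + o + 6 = (o + 1)*(o^2 - 5*o + 6) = (o - 3)*(o + 1)*(o - 2)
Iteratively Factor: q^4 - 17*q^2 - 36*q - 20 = (q + 1)*(q^3 - q^2 - 16*q - 20) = (q - 5)*(q + 1)*(q^2 + 4*q + 4) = (q - 5)*(q + 1)*(q + 2)*(q + 2)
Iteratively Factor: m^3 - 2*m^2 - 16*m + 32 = (m - 4)*(m^2 + 2*m - 8) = (m - 4)*(m + 4)*(m - 2)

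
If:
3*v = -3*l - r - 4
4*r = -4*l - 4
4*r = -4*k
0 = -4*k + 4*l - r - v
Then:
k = 11/5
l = 6/5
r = -11/5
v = -9/5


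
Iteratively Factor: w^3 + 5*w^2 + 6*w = (w + 2)*(w^2 + 3*w) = (w + 2)*(w + 3)*(w)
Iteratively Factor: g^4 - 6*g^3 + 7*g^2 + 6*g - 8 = (g - 2)*(g^3 - 4*g^2 - g + 4) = (g - 2)*(g + 1)*(g^2 - 5*g + 4) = (g - 4)*(g - 2)*(g + 1)*(g - 1)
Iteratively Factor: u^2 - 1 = (u - 1)*(u + 1)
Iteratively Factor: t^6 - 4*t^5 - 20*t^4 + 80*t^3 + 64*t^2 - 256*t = (t - 2)*(t^5 - 2*t^4 - 24*t^3 + 32*t^2 + 128*t) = (t - 2)*(t + 4)*(t^4 - 6*t^3 + 32*t) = (t - 4)*(t - 2)*(t + 4)*(t^3 - 2*t^2 - 8*t) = (t - 4)*(t - 2)*(t + 2)*(t + 4)*(t^2 - 4*t) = (t - 4)^2*(t - 2)*(t + 2)*(t + 4)*(t)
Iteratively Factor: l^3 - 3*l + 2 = (l - 1)*(l^2 + l - 2) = (l - 1)^2*(l + 2)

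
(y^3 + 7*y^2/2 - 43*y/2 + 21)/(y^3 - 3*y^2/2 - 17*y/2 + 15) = (2*y^2 + 11*y - 21)/(2*y^2 + y - 15)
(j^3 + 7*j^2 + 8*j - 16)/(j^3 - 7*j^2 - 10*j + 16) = (j^2 + 8*j + 16)/(j^2 - 6*j - 16)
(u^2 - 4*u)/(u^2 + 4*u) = (u - 4)/(u + 4)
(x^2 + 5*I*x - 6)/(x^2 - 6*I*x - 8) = (-x^2 - 5*I*x + 6)/(-x^2 + 6*I*x + 8)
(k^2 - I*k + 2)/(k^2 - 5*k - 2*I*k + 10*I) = (k + I)/(k - 5)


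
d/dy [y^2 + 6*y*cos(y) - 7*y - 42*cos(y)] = -6*y*sin(y) + 2*y + 42*sin(y) + 6*cos(y) - 7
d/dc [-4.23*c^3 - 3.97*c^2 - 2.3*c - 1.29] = -12.69*c^2 - 7.94*c - 2.3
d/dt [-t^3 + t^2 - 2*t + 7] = -3*t^2 + 2*t - 2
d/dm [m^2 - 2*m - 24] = 2*m - 2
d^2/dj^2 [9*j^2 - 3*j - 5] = 18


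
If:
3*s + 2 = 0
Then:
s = -2/3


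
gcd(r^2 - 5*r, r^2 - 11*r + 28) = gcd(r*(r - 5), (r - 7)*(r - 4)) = 1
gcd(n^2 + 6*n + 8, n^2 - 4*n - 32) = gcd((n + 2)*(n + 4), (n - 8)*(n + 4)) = n + 4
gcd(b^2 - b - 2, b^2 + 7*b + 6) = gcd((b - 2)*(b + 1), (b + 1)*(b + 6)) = b + 1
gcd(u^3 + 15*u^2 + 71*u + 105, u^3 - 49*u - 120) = u^2 + 8*u + 15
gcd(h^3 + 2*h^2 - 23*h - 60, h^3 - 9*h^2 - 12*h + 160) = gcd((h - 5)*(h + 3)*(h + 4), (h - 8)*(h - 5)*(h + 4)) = h^2 - h - 20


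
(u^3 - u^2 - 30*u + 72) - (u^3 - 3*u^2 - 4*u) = 2*u^2 - 26*u + 72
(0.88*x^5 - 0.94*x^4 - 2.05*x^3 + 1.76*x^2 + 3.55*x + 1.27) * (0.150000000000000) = 0.132*x^5 - 0.141*x^4 - 0.3075*x^3 + 0.264*x^2 + 0.5325*x + 0.1905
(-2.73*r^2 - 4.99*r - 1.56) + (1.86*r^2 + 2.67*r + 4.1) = -0.87*r^2 - 2.32*r + 2.54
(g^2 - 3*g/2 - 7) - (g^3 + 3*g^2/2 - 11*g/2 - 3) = -g^3 - g^2/2 + 4*g - 4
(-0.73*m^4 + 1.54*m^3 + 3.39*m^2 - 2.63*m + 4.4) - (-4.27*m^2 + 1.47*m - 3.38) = -0.73*m^4 + 1.54*m^3 + 7.66*m^2 - 4.1*m + 7.78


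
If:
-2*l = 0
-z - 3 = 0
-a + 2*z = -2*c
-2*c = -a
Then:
No Solution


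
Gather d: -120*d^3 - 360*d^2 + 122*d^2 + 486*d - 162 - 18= -120*d^3 - 238*d^2 + 486*d - 180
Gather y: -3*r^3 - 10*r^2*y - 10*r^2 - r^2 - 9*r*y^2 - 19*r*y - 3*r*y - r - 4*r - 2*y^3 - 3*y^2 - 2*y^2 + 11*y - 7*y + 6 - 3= -3*r^3 - 11*r^2 - 5*r - 2*y^3 + y^2*(-9*r - 5) + y*(-10*r^2 - 22*r + 4) + 3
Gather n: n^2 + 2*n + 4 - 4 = n^2 + 2*n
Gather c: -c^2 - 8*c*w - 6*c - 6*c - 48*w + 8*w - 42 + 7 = -c^2 + c*(-8*w - 12) - 40*w - 35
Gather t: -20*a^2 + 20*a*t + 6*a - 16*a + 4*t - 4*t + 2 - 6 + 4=-20*a^2 + 20*a*t - 10*a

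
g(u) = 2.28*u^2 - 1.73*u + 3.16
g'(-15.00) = -70.13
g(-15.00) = 542.11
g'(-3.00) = -15.41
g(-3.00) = 28.87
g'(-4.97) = -24.39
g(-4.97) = 68.08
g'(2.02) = 7.48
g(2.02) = 8.97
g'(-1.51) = -8.62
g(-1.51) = 10.97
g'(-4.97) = -24.39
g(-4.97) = 68.08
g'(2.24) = 8.48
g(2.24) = 10.72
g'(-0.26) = -2.92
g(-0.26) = 3.76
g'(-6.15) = -29.77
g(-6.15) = 100.03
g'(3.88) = 15.96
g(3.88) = 30.77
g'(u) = 4.56*u - 1.73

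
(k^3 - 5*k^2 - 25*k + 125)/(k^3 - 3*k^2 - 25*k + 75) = (k - 5)/(k - 3)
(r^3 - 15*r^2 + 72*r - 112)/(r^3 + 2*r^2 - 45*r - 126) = (r^2 - 8*r + 16)/(r^2 + 9*r + 18)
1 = 1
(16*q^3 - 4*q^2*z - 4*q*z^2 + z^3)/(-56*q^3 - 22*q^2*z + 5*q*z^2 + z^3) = (-2*q + z)/(7*q + z)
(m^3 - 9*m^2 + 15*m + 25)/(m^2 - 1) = (m^2 - 10*m + 25)/(m - 1)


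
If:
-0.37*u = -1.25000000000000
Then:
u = 3.38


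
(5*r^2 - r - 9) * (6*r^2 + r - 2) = 30*r^4 - r^3 - 65*r^2 - 7*r + 18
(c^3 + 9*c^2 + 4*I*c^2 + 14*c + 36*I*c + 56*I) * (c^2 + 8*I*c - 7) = c^5 + 9*c^4 + 12*I*c^4 - 25*c^3 + 108*I*c^3 - 351*c^2 + 140*I*c^2 - 546*c - 252*I*c - 392*I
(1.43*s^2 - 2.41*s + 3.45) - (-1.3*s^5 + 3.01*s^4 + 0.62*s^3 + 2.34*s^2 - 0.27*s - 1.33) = 1.3*s^5 - 3.01*s^4 - 0.62*s^3 - 0.91*s^2 - 2.14*s + 4.78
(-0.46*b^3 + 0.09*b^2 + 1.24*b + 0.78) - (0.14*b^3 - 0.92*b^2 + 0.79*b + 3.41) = -0.6*b^3 + 1.01*b^2 + 0.45*b - 2.63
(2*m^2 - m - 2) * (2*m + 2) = 4*m^3 + 2*m^2 - 6*m - 4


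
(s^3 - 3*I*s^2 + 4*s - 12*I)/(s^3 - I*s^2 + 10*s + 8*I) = (s^2 - 5*I*s - 6)/(s^2 - 3*I*s + 4)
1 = 1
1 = 1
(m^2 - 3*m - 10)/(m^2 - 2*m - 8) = (m - 5)/(m - 4)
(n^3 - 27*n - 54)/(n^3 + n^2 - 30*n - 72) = (n + 3)/(n + 4)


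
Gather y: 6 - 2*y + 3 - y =9 - 3*y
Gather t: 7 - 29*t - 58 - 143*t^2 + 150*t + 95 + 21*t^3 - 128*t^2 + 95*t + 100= 21*t^3 - 271*t^2 + 216*t + 144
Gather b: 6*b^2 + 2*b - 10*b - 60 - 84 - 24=6*b^2 - 8*b - 168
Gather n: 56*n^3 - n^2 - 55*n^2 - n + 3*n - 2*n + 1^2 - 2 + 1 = 56*n^3 - 56*n^2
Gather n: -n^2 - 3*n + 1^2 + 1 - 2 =-n^2 - 3*n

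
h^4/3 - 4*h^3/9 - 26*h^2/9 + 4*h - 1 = (h/3 + 1)*(h - 3)*(h - 1)*(h - 1/3)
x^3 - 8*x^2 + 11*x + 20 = (x - 5)*(x - 4)*(x + 1)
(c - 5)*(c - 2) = c^2 - 7*c + 10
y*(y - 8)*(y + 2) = y^3 - 6*y^2 - 16*y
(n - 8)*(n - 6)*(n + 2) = n^3 - 12*n^2 + 20*n + 96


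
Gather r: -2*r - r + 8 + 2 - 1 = 9 - 3*r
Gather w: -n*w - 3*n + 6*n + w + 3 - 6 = 3*n + w*(1 - n) - 3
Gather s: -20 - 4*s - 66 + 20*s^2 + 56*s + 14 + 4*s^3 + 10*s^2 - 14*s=4*s^3 + 30*s^2 + 38*s - 72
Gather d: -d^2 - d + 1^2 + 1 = -d^2 - d + 2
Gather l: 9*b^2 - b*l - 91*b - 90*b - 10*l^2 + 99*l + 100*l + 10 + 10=9*b^2 - 181*b - 10*l^2 + l*(199 - b) + 20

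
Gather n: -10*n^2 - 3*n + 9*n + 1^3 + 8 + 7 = -10*n^2 + 6*n + 16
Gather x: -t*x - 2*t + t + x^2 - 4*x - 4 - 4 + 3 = -t + x^2 + x*(-t - 4) - 5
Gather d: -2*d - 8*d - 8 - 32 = -10*d - 40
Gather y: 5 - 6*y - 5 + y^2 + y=y^2 - 5*y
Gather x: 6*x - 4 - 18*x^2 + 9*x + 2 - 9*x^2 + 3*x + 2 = -27*x^2 + 18*x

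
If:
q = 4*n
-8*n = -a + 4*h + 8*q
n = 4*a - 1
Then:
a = q/16 + 1/4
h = 1/16 - 159*q/64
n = q/4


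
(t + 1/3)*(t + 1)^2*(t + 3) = t^4 + 16*t^3/3 + 26*t^2/3 + 16*t/3 + 1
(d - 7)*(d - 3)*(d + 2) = d^3 - 8*d^2 + d + 42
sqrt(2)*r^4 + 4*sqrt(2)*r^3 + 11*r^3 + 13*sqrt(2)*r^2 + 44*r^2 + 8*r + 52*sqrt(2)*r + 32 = (r + 4)*(r + sqrt(2))*(r + 4*sqrt(2))*(sqrt(2)*r + 1)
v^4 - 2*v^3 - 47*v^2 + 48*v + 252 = (v - 7)*(v - 3)*(v + 2)*(v + 6)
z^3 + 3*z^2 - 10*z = z*(z - 2)*(z + 5)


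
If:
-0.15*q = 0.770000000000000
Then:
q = -5.13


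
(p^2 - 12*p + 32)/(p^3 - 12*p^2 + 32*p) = 1/p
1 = 1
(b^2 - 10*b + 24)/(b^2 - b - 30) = (b - 4)/(b + 5)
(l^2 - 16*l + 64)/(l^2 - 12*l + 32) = (l - 8)/(l - 4)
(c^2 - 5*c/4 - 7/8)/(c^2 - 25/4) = (8*c^2 - 10*c - 7)/(2*(4*c^2 - 25))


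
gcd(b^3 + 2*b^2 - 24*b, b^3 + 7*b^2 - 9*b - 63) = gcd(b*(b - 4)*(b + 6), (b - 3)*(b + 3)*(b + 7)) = 1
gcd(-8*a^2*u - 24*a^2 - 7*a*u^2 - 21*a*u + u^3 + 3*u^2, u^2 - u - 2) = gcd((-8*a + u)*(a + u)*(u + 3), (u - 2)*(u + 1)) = 1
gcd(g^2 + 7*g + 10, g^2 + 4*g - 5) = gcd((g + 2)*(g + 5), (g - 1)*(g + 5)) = g + 5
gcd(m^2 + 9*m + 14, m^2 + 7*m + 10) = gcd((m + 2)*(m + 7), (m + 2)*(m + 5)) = m + 2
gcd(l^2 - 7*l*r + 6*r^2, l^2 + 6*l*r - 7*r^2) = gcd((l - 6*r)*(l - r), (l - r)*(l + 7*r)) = -l + r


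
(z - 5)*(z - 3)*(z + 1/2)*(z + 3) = z^4 - 9*z^3/2 - 23*z^2/2 + 81*z/2 + 45/2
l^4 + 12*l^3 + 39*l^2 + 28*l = l*(l + 1)*(l + 4)*(l + 7)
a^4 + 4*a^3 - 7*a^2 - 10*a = a*(a - 2)*(a + 1)*(a + 5)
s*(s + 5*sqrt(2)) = s^2 + 5*sqrt(2)*s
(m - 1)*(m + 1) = m^2 - 1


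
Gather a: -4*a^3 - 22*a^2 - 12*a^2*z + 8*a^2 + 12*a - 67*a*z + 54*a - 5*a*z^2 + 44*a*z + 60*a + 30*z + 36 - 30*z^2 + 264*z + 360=-4*a^3 + a^2*(-12*z - 14) + a*(-5*z^2 - 23*z + 126) - 30*z^2 + 294*z + 396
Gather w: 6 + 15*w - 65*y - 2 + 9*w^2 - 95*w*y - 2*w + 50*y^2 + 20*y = 9*w^2 + w*(13 - 95*y) + 50*y^2 - 45*y + 4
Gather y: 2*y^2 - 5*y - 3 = 2*y^2 - 5*y - 3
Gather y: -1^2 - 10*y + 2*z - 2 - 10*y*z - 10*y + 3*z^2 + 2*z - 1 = y*(-10*z - 20) + 3*z^2 + 4*z - 4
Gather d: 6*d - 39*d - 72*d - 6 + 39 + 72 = 105 - 105*d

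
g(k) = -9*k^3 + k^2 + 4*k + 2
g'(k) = -27*k^2 + 2*k + 4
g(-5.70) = 1678.43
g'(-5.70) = -884.63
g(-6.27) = 2234.66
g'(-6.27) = -1069.99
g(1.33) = -12.08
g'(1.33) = -41.10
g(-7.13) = 3286.52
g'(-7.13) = -1382.86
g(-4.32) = 728.98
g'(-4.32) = -508.52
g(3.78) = -454.68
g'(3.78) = -374.23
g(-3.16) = 283.34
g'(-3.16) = -271.93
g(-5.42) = 1442.68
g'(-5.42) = -800.00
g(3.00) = -220.00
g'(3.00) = -233.00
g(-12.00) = 15650.00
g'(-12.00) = -3908.00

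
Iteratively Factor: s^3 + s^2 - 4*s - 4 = (s + 2)*(s^2 - s - 2) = (s - 2)*(s + 2)*(s + 1)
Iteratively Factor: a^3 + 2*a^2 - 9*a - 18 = (a + 2)*(a^2 - 9) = (a - 3)*(a + 2)*(a + 3)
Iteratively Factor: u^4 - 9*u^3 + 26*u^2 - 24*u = (u - 2)*(u^3 - 7*u^2 + 12*u) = (u - 3)*(u - 2)*(u^2 - 4*u) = (u - 4)*(u - 3)*(u - 2)*(u)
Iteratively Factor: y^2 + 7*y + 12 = (y + 4)*(y + 3)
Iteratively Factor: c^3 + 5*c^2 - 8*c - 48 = (c + 4)*(c^2 + c - 12) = (c - 3)*(c + 4)*(c + 4)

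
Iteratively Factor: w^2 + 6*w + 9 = (w + 3)*(w + 3)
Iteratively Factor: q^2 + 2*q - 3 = (q + 3)*(q - 1)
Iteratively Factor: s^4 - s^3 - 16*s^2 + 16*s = (s)*(s^3 - s^2 - 16*s + 16) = s*(s - 1)*(s^2 - 16) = s*(s - 1)*(s + 4)*(s - 4)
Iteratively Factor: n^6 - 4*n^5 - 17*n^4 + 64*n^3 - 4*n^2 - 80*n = (n - 2)*(n^5 - 2*n^4 - 21*n^3 + 22*n^2 + 40*n) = n*(n - 2)*(n^4 - 2*n^3 - 21*n^2 + 22*n + 40) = n*(n - 2)*(n + 4)*(n^3 - 6*n^2 + 3*n + 10) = n*(n - 2)*(n + 1)*(n + 4)*(n^2 - 7*n + 10) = n*(n - 5)*(n - 2)*(n + 1)*(n + 4)*(n - 2)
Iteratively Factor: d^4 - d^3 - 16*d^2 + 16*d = (d - 4)*(d^3 + 3*d^2 - 4*d) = (d - 4)*(d + 4)*(d^2 - d) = d*(d - 4)*(d + 4)*(d - 1)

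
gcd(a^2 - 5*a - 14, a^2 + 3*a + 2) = a + 2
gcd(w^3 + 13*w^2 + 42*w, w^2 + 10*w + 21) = w + 7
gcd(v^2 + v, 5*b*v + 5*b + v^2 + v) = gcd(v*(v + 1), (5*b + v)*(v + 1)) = v + 1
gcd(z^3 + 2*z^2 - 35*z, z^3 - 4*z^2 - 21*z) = z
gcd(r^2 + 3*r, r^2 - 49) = 1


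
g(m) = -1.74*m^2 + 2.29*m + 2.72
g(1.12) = 3.10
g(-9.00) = -158.83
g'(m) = 2.29 - 3.48*m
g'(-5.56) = 21.64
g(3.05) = -6.48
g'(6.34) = -19.77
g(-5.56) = -63.80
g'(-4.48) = 17.88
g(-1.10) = -1.90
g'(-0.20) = 2.99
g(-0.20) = 2.19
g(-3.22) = -22.69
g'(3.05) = -8.32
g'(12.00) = -39.47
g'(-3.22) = 13.50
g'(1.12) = -1.61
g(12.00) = -220.36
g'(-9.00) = 33.61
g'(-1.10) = 6.12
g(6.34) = -52.70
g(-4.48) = -42.46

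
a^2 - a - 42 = (a - 7)*(a + 6)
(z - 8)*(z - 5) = z^2 - 13*z + 40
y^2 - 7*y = y*(y - 7)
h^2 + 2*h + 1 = (h + 1)^2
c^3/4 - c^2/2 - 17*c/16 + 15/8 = (c/4 + 1/2)*(c - 5/2)*(c - 3/2)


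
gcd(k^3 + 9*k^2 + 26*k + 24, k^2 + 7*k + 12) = k^2 + 7*k + 12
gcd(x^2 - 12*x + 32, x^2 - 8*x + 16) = x - 4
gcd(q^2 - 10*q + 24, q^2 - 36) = q - 6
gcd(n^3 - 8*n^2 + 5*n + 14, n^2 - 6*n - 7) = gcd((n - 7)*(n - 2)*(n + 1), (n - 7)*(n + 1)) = n^2 - 6*n - 7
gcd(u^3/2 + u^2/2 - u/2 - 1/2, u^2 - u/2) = 1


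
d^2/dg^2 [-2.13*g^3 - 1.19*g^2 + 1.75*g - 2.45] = -12.78*g - 2.38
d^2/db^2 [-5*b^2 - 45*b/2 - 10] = -10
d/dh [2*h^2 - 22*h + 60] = 4*h - 22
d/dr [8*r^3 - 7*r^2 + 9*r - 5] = 24*r^2 - 14*r + 9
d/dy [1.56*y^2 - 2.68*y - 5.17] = 3.12*y - 2.68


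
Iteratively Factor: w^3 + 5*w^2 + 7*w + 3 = (w + 1)*(w^2 + 4*w + 3) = (w + 1)^2*(w + 3)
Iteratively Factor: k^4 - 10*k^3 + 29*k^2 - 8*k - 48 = (k - 3)*(k^3 - 7*k^2 + 8*k + 16) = (k - 4)*(k - 3)*(k^2 - 3*k - 4) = (k - 4)*(k - 3)*(k + 1)*(k - 4)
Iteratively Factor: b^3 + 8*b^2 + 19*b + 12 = (b + 3)*(b^2 + 5*b + 4) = (b + 3)*(b + 4)*(b + 1)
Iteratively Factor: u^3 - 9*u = (u)*(u^2 - 9) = u*(u + 3)*(u - 3)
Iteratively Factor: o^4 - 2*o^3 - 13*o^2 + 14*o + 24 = (o - 2)*(o^3 - 13*o - 12) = (o - 2)*(o + 1)*(o^2 - o - 12) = (o - 4)*(o - 2)*(o + 1)*(o + 3)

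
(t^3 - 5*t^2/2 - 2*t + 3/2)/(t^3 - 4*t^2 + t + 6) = (t - 1/2)/(t - 2)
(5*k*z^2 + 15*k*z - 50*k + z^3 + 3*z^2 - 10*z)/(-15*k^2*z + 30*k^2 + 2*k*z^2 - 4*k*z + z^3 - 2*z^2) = (z + 5)/(-3*k + z)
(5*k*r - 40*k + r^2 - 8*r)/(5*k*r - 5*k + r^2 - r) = (r - 8)/(r - 1)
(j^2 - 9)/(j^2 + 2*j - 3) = (j - 3)/(j - 1)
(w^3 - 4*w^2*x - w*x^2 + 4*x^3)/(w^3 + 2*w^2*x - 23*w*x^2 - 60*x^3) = (w^3 - 4*w^2*x - w*x^2 + 4*x^3)/(w^3 + 2*w^2*x - 23*w*x^2 - 60*x^3)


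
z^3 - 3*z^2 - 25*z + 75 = (z - 5)*(z - 3)*(z + 5)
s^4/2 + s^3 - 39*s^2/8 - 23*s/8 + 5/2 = (s/2 + 1/2)*(s - 5/2)*(s - 1/2)*(s + 4)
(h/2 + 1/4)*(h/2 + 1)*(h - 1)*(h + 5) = h^4/4 + 13*h^3/8 + 3*h^2/2 - 17*h/8 - 5/4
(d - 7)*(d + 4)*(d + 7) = d^3 + 4*d^2 - 49*d - 196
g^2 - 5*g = g*(g - 5)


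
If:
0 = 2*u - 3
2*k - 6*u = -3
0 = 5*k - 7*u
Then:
No Solution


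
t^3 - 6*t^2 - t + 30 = (t - 5)*(t - 3)*(t + 2)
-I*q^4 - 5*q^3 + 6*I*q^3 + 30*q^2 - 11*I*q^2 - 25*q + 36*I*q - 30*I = (q - 5)*(q - 6*I)*(q + I)*(-I*q + I)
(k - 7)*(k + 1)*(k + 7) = k^3 + k^2 - 49*k - 49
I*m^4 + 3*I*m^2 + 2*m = m*(m - I)*(m + 2*I)*(I*m + 1)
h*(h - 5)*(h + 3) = h^3 - 2*h^2 - 15*h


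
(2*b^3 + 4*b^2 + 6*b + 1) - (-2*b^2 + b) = 2*b^3 + 6*b^2 + 5*b + 1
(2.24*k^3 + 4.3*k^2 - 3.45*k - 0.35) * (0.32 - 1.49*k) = -3.3376*k^4 - 5.6902*k^3 + 6.5165*k^2 - 0.5825*k - 0.112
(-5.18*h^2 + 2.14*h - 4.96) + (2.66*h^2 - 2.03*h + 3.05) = -2.52*h^2 + 0.11*h - 1.91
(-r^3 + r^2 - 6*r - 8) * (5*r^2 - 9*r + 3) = -5*r^5 + 14*r^4 - 42*r^3 + 17*r^2 + 54*r - 24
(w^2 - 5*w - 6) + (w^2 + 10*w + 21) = 2*w^2 + 5*w + 15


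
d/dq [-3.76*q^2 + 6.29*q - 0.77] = 6.29 - 7.52*q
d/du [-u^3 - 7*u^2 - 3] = u*(-3*u - 14)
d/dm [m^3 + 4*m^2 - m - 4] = 3*m^2 + 8*m - 1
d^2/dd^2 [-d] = 0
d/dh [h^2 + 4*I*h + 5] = 2*h + 4*I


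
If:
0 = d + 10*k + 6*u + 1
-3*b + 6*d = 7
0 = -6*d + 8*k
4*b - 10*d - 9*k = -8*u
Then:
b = -2455/723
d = -128/241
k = -96/241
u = 847/1446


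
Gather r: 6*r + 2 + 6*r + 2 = 12*r + 4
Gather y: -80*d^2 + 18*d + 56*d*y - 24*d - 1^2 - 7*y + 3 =-80*d^2 - 6*d + y*(56*d - 7) + 2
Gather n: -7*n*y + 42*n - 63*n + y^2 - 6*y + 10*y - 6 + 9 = n*(-7*y - 21) + y^2 + 4*y + 3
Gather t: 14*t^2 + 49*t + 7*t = 14*t^2 + 56*t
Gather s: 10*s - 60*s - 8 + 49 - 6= 35 - 50*s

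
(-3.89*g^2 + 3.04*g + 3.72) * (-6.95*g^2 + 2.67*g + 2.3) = 27.0355*g^4 - 31.5143*g^3 - 26.6842*g^2 + 16.9244*g + 8.556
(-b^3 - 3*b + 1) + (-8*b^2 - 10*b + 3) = -b^3 - 8*b^2 - 13*b + 4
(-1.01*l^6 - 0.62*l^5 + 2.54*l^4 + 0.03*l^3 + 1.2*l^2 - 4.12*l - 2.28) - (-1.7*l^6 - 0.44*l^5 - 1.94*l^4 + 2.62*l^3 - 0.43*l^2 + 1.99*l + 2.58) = 0.69*l^6 - 0.18*l^5 + 4.48*l^4 - 2.59*l^3 + 1.63*l^2 - 6.11*l - 4.86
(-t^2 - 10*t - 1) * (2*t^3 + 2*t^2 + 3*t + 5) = -2*t^5 - 22*t^4 - 25*t^3 - 37*t^2 - 53*t - 5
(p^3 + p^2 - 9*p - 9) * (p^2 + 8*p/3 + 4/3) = p^5 + 11*p^4/3 - 5*p^3 - 95*p^2/3 - 36*p - 12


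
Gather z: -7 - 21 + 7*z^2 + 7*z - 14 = 7*z^2 + 7*z - 42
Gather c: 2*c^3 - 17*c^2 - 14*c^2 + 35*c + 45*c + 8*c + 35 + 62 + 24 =2*c^3 - 31*c^2 + 88*c + 121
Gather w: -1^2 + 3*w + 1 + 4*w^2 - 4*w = 4*w^2 - w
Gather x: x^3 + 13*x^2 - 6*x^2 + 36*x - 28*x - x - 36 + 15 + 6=x^3 + 7*x^2 + 7*x - 15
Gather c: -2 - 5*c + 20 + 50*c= 45*c + 18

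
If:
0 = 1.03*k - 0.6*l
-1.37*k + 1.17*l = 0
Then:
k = 0.00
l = 0.00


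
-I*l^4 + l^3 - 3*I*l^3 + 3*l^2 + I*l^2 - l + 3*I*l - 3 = (l - 1)*(l + 3)*(l + I)*(-I*l - I)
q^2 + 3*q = q*(q + 3)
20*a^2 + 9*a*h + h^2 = (4*a + h)*(5*a + h)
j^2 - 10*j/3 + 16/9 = (j - 8/3)*(j - 2/3)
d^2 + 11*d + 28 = (d + 4)*(d + 7)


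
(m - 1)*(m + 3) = m^2 + 2*m - 3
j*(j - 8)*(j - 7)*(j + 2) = j^4 - 13*j^3 + 26*j^2 + 112*j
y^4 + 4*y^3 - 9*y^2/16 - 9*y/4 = y*(y - 3/4)*(y + 3/4)*(y + 4)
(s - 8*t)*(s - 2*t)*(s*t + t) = s^3*t - 10*s^2*t^2 + s^2*t + 16*s*t^3 - 10*s*t^2 + 16*t^3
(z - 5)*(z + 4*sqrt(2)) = z^2 - 5*z + 4*sqrt(2)*z - 20*sqrt(2)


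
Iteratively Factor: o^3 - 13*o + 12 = (o - 3)*(o^2 + 3*o - 4) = (o - 3)*(o + 4)*(o - 1)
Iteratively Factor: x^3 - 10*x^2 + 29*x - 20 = (x - 4)*(x^2 - 6*x + 5) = (x - 4)*(x - 1)*(x - 5)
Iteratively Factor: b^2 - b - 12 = (b + 3)*(b - 4)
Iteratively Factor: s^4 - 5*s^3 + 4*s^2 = (s - 4)*(s^3 - s^2) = (s - 4)*(s - 1)*(s^2) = s*(s - 4)*(s - 1)*(s)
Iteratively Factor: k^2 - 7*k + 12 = (k - 3)*(k - 4)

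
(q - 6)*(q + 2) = q^2 - 4*q - 12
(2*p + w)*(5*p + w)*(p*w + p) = 10*p^3*w + 10*p^3 + 7*p^2*w^2 + 7*p^2*w + p*w^3 + p*w^2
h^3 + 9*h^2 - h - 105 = (h - 3)*(h + 5)*(h + 7)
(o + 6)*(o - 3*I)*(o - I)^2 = o^4 + 6*o^3 - 5*I*o^3 - 7*o^2 - 30*I*o^2 - 42*o + 3*I*o + 18*I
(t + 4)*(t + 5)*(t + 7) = t^3 + 16*t^2 + 83*t + 140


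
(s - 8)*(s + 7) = s^2 - s - 56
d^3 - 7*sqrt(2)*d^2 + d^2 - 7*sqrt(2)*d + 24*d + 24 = (d + 1)*(d - 4*sqrt(2))*(d - 3*sqrt(2))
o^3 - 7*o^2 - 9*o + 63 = (o - 7)*(o - 3)*(o + 3)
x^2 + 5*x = x*(x + 5)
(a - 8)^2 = a^2 - 16*a + 64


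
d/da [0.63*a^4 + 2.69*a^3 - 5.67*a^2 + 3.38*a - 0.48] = 2.52*a^3 + 8.07*a^2 - 11.34*a + 3.38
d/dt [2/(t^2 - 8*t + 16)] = 4*(4 - t)/(t^2 - 8*t + 16)^2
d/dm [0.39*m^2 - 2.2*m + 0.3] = 0.78*m - 2.2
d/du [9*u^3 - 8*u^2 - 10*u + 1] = 27*u^2 - 16*u - 10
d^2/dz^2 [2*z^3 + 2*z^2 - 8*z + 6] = 12*z + 4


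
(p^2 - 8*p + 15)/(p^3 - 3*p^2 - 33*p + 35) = (p^2 - 8*p + 15)/(p^3 - 3*p^2 - 33*p + 35)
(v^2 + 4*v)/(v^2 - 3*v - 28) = v/(v - 7)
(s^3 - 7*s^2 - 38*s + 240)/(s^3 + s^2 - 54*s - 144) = (s - 5)/(s + 3)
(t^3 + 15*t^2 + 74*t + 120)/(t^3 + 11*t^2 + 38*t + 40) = (t + 6)/(t + 2)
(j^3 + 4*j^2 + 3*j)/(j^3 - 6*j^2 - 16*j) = (j^2 + 4*j + 3)/(j^2 - 6*j - 16)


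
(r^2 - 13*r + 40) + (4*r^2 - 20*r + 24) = 5*r^2 - 33*r + 64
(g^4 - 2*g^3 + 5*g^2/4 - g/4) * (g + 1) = g^5 - g^4 - 3*g^3/4 + g^2 - g/4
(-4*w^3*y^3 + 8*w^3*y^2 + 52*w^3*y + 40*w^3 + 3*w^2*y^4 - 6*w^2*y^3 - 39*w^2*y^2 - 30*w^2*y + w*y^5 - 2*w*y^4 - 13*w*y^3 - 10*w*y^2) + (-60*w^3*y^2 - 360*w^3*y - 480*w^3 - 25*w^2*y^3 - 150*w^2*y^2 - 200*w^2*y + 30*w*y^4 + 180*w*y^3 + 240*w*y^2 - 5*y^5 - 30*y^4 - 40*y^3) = -4*w^3*y^3 - 52*w^3*y^2 - 308*w^3*y - 440*w^3 + 3*w^2*y^4 - 31*w^2*y^3 - 189*w^2*y^2 - 230*w^2*y + w*y^5 + 28*w*y^4 + 167*w*y^3 + 230*w*y^2 - 5*y^5 - 30*y^4 - 40*y^3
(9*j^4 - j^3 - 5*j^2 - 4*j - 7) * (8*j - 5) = 72*j^5 - 53*j^4 - 35*j^3 - 7*j^2 - 36*j + 35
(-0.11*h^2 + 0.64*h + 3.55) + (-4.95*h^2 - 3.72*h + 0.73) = -5.06*h^2 - 3.08*h + 4.28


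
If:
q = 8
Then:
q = 8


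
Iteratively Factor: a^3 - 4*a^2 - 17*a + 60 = (a - 3)*(a^2 - a - 20) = (a - 3)*(a + 4)*(a - 5)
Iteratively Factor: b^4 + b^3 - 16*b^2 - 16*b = (b + 1)*(b^3 - 16*b) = b*(b + 1)*(b^2 - 16) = b*(b - 4)*(b + 1)*(b + 4)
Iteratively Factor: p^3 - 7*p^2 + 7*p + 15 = (p + 1)*(p^2 - 8*p + 15) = (p - 3)*(p + 1)*(p - 5)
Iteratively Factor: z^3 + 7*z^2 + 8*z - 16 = (z + 4)*(z^2 + 3*z - 4) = (z + 4)^2*(z - 1)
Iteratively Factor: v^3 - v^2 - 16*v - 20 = (v - 5)*(v^2 + 4*v + 4) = (v - 5)*(v + 2)*(v + 2)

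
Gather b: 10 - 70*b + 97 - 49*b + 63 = 170 - 119*b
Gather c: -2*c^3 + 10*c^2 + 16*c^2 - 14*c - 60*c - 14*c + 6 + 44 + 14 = -2*c^3 + 26*c^2 - 88*c + 64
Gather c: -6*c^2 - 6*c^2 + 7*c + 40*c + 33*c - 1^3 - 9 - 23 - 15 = -12*c^2 + 80*c - 48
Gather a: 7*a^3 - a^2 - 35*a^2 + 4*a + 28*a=7*a^3 - 36*a^2 + 32*a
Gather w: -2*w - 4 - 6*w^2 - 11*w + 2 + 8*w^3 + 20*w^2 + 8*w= 8*w^3 + 14*w^2 - 5*w - 2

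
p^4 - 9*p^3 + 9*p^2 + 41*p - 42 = (p - 7)*(p - 3)*(p - 1)*(p + 2)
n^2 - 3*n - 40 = (n - 8)*(n + 5)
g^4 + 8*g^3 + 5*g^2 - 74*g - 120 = (g - 3)*(g + 2)*(g + 4)*(g + 5)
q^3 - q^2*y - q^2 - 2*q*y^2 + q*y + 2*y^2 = (q - 1)*(q - 2*y)*(q + y)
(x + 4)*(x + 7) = x^2 + 11*x + 28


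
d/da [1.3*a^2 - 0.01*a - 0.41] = 2.6*a - 0.01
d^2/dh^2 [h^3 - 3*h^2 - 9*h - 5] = 6*h - 6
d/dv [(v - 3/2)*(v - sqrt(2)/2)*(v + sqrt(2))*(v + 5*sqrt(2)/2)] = 4*v^3 - 9*v^2/2 + 9*sqrt(2)*v^2 - 9*sqrt(2)*v + 3*v - 5*sqrt(2)/2 - 9/4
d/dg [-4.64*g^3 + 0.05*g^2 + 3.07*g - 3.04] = -13.92*g^2 + 0.1*g + 3.07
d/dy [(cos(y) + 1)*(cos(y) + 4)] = -(2*cos(y) + 5)*sin(y)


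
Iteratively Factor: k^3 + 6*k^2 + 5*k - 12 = (k + 4)*(k^2 + 2*k - 3) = (k + 3)*(k + 4)*(k - 1)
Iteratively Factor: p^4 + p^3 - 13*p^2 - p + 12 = (p - 3)*(p^3 + 4*p^2 - p - 4) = (p - 3)*(p + 4)*(p^2 - 1) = (p - 3)*(p - 1)*(p + 4)*(p + 1)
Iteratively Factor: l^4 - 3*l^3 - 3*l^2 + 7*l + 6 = (l + 1)*(l^3 - 4*l^2 + l + 6) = (l + 1)^2*(l^2 - 5*l + 6) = (l - 3)*(l + 1)^2*(l - 2)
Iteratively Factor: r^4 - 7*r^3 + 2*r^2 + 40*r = (r - 5)*(r^3 - 2*r^2 - 8*r) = (r - 5)*(r - 4)*(r^2 + 2*r) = (r - 5)*(r - 4)*(r + 2)*(r)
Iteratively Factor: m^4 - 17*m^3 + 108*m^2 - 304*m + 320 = (m - 4)*(m^3 - 13*m^2 + 56*m - 80) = (m - 5)*(m - 4)*(m^2 - 8*m + 16) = (m - 5)*(m - 4)^2*(m - 4)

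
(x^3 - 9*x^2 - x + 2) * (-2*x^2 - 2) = -2*x^5 + 18*x^4 + 14*x^2 + 2*x - 4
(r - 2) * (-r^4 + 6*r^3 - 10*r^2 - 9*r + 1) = -r^5 + 8*r^4 - 22*r^3 + 11*r^2 + 19*r - 2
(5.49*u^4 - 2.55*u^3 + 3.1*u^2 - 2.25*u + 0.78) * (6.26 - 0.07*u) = -0.3843*u^5 + 34.5459*u^4 - 16.18*u^3 + 19.5635*u^2 - 14.1396*u + 4.8828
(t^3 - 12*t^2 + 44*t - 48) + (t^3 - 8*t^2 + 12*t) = 2*t^3 - 20*t^2 + 56*t - 48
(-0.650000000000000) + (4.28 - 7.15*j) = 3.63 - 7.15*j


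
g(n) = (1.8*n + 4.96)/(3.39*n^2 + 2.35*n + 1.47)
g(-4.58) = -0.05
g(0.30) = 2.22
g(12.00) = 0.05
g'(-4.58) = 0.00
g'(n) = (-6.78*n - 2.35)*(1.8*n + 4.96)/(3.39*n^2 + 2.35*n + 1.47)^2 + 1.8/(3.39*n^2 + 2.35*n + 1.47)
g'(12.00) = -0.00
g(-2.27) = 0.06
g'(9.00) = -0.01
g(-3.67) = -0.04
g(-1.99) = 0.13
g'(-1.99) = 0.32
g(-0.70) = 2.49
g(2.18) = 0.39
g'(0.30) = -3.19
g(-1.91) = 0.16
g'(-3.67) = 0.02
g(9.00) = 0.07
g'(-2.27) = 0.19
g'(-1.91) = 0.38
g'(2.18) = -0.22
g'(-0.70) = 5.23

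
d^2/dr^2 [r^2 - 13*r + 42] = 2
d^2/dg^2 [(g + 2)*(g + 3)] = 2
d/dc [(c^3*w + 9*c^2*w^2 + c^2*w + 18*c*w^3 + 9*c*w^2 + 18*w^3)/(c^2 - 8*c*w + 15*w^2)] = w*(c^4 - 16*c^3*w - 45*c^2*w^2 - 17*c^2*w + 270*c*w^3 - 6*c*w^2 + 270*w^4 + 279*w^3)/(c^4 - 16*c^3*w + 94*c^2*w^2 - 240*c*w^3 + 225*w^4)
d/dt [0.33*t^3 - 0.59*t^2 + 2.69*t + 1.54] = 0.99*t^2 - 1.18*t + 2.69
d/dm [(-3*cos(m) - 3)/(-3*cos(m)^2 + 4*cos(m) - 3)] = 3*(3*cos(m)^2 + 6*cos(m) - 7)*sin(m)/(3*sin(m)^2 + 4*cos(m) - 6)^2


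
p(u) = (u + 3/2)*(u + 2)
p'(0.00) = 3.50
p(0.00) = 3.00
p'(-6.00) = -8.50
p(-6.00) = 18.00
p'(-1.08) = 1.34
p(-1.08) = 0.39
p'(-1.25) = 1.00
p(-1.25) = 0.19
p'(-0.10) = 3.30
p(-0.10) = 2.66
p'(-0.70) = 2.10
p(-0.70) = 1.04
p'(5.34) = 14.18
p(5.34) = 50.21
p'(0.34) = 4.18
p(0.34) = 4.31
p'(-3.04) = -2.58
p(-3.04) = 1.60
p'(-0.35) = 2.80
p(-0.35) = 1.90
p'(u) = 2*u + 7/2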